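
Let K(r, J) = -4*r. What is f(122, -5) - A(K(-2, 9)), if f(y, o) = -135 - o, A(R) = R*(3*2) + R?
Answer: -186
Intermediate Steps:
A(R) = 7*R (A(R) = R*6 + R = 6*R + R = 7*R)
f(122, -5) - A(K(-2, 9)) = (-135 - 1*(-5)) - 7*(-4*(-2)) = (-135 + 5) - 7*8 = -130 - 1*56 = -130 - 56 = -186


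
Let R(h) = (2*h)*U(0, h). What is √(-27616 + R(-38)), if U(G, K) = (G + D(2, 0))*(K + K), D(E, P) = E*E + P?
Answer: 4*I*√282 ≈ 67.171*I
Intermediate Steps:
D(E, P) = P + E² (D(E, P) = E² + P = P + E²)
U(G, K) = 2*K*(4 + G) (U(G, K) = (G + (0 + 2²))*(K + K) = (G + (0 + 4))*(2*K) = (G + 4)*(2*K) = (4 + G)*(2*K) = 2*K*(4 + G))
R(h) = 16*h² (R(h) = (2*h)*(2*h*(4 + 0)) = (2*h)*(2*h*4) = (2*h)*(8*h) = 16*h²)
√(-27616 + R(-38)) = √(-27616 + 16*(-38)²) = √(-27616 + 16*1444) = √(-27616 + 23104) = √(-4512) = 4*I*√282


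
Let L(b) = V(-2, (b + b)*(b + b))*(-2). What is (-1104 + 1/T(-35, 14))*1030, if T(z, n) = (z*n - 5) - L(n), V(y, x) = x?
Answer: -1220128730/1073 ≈ -1.1371e+6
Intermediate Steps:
L(b) = -8*b² (L(b) = ((b + b)*(b + b))*(-2) = ((2*b)*(2*b))*(-2) = (4*b²)*(-2) = -8*b²)
T(z, n) = -5 + 8*n² + n*z (T(z, n) = (z*n - 5) - (-8)*n² = (n*z - 5) + 8*n² = (-5 + n*z) + 8*n² = -5 + 8*n² + n*z)
(-1104 + 1/T(-35, 14))*1030 = (-1104 + 1/(-5 + 8*14² + 14*(-35)))*1030 = (-1104 + 1/(-5 + 8*196 - 490))*1030 = (-1104 + 1/(-5 + 1568 - 490))*1030 = (-1104 + 1/1073)*1030 = -1184591/1073*1030 = -1220128730/1073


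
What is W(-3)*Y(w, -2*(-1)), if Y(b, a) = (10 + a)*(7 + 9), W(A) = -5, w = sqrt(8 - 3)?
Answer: -960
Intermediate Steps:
w = sqrt(5) ≈ 2.2361
Y(b, a) = 160 + 16*a (Y(b, a) = (10 + a)*16 = 160 + 16*a)
W(-3)*Y(w, -2*(-1)) = -5*(160 + 16*(-2*(-1))) = -5*(160 + 16*2) = -5*(160 + 32) = -5*192 = -960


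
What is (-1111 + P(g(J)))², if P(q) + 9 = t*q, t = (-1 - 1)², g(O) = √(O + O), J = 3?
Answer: 1254496 - 8960*√6 ≈ 1.2325e+6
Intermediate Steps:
g(O) = √2*√O (g(O) = √(2*O) = √2*√O)
t = 4 (t = (-2)² = 4)
P(q) = -9 + 4*q
(-1111 + P(g(J)))² = (-1111 + (-9 + 4*(√2*√3)))² = (-1111 + (-9 + 4*√6))² = (-1120 + 4*√6)²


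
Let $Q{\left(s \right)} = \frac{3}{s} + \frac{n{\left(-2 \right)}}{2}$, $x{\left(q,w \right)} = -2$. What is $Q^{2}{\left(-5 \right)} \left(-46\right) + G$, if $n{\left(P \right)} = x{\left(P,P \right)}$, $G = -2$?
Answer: $- \frac{2994}{25} \approx -119.76$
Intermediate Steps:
$n{\left(P \right)} = -2$
$Q{\left(s \right)} = -1 + \frac{3}{s}$ ($Q{\left(s \right)} = \frac{3}{s} - \frac{2}{2} = \frac{3}{s} - 1 = -1 + \frac{3}{s}$)
$Q^{2}{\left(-5 \right)} \left(-46\right) + G = \left(\frac{3 - -5}{-5}\right)^{2} \left(-46\right) - 2 = \left(- \frac{3 + 5}{5}\right)^{2} \left(-46\right) - 2 = \left(\left(- \frac{1}{5}\right) 8\right)^{2} \left(-46\right) - 2 = \left(- \frac{8}{5}\right)^{2} \left(-46\right) - 2 = \frac{64}{25} \left(-46\right) - 2 = - \frac{2944}{25} - 2 = - \frac{2994}{25}$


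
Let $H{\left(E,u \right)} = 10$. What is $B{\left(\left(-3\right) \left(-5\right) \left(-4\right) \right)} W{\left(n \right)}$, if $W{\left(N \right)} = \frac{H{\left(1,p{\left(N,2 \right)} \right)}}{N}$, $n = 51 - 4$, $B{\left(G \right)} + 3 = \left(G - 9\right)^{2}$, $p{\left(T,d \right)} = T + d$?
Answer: $\frac{47580}{47} \approx 1012.3$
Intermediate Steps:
$B{\left(G \right)} = -3 + \left(-9 + G\right)^{2}$ ($B{\left(G \right)} = -3 + \left(G - 9\right)^{2} = -3 + \left(-9 + G\right)^{2}$)
$n = 47$
$W{\left(N \right)} = \frac{10}{N}$
$B{\left(\left(-3\right) \left(-5\right) \left(-4\right) \right)} W{\left(n \right)} = \left(-3 + \left(-9 + \left(-3\right) \left(-5\right) \left(-4\right)\right)^{2}\right) \frac{10}{47} = \left(-3 + \left(-9 + 15 \left(-4\right)\right)^{2}\right) 10 \cdot \frac{1}{47} = \left(-3 + \left(-9 - 60\right)^{2}\right) \frac{10}{47} = \left(-3 + \left(-69\right)^{2}\right) \frac{10}{47} = \left(-3 + 4761\right) \frac{10}{47} = 4758 \cdot \frac{10}{47} = \frac{47580}{47}$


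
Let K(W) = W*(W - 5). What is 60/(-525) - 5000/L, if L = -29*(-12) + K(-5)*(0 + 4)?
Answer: -44298/4795 ≈ -9.2384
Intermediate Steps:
K(W) = W*(-5 + W)
L = 548 (L = -29*(-12) + (-5*(-5 - 5))*(0 + 4) = 348 - 5*(-10)*4 = 348 + 50*4 = 348 + 200 = 548)
60/(-525) - 5000/L = 60/(-525) - 5000/548 = 60*(-1/525) - 5000*1/548 = -4/35 - 1250/137 = -44298/4795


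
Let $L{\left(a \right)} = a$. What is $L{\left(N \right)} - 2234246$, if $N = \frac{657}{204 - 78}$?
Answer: $- \frac{31279371}{14} \approx -2.2342 \cdot 10^{6}$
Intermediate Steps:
$N = \frac{73}{14}$ ($N = \frac{657}{126} = 657 \cdot \frac{1}{126} = \frac{73}{14} \approx 5.2143$)
$L{\left(N \right)} - 2234246 = \frac{73}{14} - 2234246 = - \frac{31279371}{14}$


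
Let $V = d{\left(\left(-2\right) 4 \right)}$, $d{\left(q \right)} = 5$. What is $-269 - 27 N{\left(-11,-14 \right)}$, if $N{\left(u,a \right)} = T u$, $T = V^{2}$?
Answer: $7156$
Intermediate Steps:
$V = 5$
$T = 25$ ($T = 5^{2} = 25$)
$N{\left(u,a \right)} = 25 u$
$-269 - 27 N{\left(-11,-14 \right)} = -269 - 27 \cdot 25 \left(-11\right) = -269 - -7425 = -269 + 7425 = 7156$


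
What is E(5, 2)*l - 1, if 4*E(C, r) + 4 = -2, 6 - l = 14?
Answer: 11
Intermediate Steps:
l = -8 (l = 6 - 1*14 = 6 - 14 = -8)
E(C, r) = -3/2 (E(C, r) = -1 + (¼)*(-2) = -1 - ½ = -3/2)
E(5, 2)*l - 1 = -3/2*(-8) - 1 = 12 - 1 = 11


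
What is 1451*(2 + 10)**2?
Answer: 208944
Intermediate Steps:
1451*(2 + 10)**2 = 1451*12**2 = 1451*144 = 208944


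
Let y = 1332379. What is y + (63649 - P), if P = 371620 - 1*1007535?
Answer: 2031943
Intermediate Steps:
P = -635915 (P = 371620 - 1007535 = -635915)
y + (63649 - P) = 1332379 + (63649 - 1*(-635915)) = 1332379 + (63649 + 635915) = 1332379 + 699564 = 2031943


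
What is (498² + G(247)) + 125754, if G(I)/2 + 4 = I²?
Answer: 495768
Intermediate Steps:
G(I) = -8 + 2*I²
(498² + G(247)) + 125754 = (498² + (-8 + 2*247²)) + 125754 = (248004 + (-8 + 2*61009)) + 125754 = (248004 + (-8 + 122018)) + 125754 = (248004 + 122010) + 125754 = 370014 + 125754 = 495768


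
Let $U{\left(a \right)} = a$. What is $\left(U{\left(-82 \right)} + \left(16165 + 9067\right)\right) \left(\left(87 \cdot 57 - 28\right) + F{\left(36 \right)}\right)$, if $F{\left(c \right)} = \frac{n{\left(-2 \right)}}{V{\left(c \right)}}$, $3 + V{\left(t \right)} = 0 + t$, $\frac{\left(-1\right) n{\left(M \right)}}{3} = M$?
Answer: $\frac{1364211450}{11} \approx 1.2402 \cdot 10^{8}$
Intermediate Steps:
$n{\left(M \right)} = - 3 M$
$V{\left(t \right)} = -3 + t$ ($V{\left(t \right)} = -3 + \left(0 + t\right) = -3 + t$)
$F{\left(c \right)} = \frac{6}{-3 + c}$ ($F{\left(c \right)} = \frac{\left(-3\right) \left(-2\right)}{-3 + c} = \frac{6}{-3 + c}$)
$\left(U{\left(-82 \right)} + \left(16165 + 9067\right)\right) \left(\left(87 \cdot 57 - 28\right) + F{\left(36 \right)}\right) = \left(-82 + \left(16165 + 9067\right)\right) \left(\left(87 \cdot 57 - 28\right) + \frac{6}{-3 + 36}\right) = \left(-82 + 25232\right) \left(\left(4959 - 28\right) + \frac{6}{33}\right) = 25150 \left(4931 + 6 \cdot \frac{1}{33}\right) = 25150 \left(4931 + \frac{2}{11}\right) = 25150 \cdot \frac{54243}{11} = \frac{1364211450}{11}$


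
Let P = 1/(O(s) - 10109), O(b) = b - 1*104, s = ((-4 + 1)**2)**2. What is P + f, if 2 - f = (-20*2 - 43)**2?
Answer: -69779085/10132 ≈ -6887.0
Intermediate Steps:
s = 81 (s = ((-3)**2)**2 = 9**2 = 81)
O(b) = -104 + b (O(b) = b - 104 = -104 + b)
f = -6887 (f = 2 - (-20*2 - 43)**2 = 2 - (-40 - 43)**2 = 2 - 1*(-83)**2 = 2 - 1*6889 = 2 - 6889 = -6887)
P = -1/10132 (P = 1/((-104 + 81) - 10109) = 1/(-23 - 10109) = 1/(-10132) = -1/10132 ≈ -9.8697e-5)
P + f = -1/10132 - 6887 = -69779085/10132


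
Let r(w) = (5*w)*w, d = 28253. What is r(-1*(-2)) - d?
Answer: -28233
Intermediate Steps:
r(w) = 5*w²
r(-1*(-2)) - d = 5*(-1*(-2))² - 1*28253 = 5*2² - 28253 = 5*4 - 28253 = 20 - 28253 = -28233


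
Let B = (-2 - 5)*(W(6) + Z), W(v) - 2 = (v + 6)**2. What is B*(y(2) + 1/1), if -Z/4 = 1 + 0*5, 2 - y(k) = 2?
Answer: -994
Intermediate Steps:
y(k) = 0 (y(k) = 2 - 1*2 = 2 - 2 = 0)
W(v) = 2 + (6 + v)**2 (W(v) = 2 + (v + 6)**2 = 2 + (6 + v)**2)
Z = -4 (Z = -4*(1 + 0*5) = -4*(1 + 0) = -4*1 = -4)
B = -994 (B = (-2 - 5)*((2 + (6 + 6)**2) - 4) = -7*((2 + 12**2) - 4) = -7*((2 + 144) - 4) = -7*(146 - 4) = -7*142 = -994)
B*(y(2) + 1/1) = -994*(0 + 1/1) = -994*(0 + 1) = -994*1 = -994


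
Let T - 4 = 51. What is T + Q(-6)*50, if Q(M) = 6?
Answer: 355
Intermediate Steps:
T = 55 (T = 4 + 51 = 55)
T + Q(-6)*50 = 55 + 6*50 = 55 + 300 = 355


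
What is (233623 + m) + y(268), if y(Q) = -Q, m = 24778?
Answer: 258133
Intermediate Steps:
(233623 + m) + y(268) = (233623 + 24778) - 1*268 = 258401 - 268 = 258133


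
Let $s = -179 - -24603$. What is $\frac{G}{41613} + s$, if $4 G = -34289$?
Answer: $\frac{4065389359}{166452} \approx 24424.0$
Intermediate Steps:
$G = - \frac{34289}{4}$ ($G = \frac{1}{4} \left(-34289\right) = - \frac{34289}{4} \approx -8572.3$)
$s = 24424$ ($s = -179 + 24603 = 24424$)
$\frac{G}{41613} + s = - \frac{34289}{4 \cdot 41613} + 24424 = \left(- \frac{34289}{4}\right) \frac{1}{41613} + 24424 = - \frac{34289}{166452} + 24424 = \frac{4065389359}{166452}$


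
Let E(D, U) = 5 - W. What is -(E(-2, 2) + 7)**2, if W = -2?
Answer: -196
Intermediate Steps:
E(D, U) = 7 (E(D, U) = 5 - 1*(-2) = 5 + 2 = 7)
-(E(-2, 2) + 7)**2 = -(7 + 7)**2 = -1*14**2 = -1*196 = -196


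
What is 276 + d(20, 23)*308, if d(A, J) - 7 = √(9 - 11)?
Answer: 2432 + 308*I*√2 ≈ 2432.0 + 435.58*I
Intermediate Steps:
d(A, J) = 7 + I*√2 (d(A, J) = 7 + √(9 - 11) = 7 + √(-2) = 7 + I*√2)
276 + d(20, 23)*308 = 276 + (7 + I*√2)*308 = 276 + (2156 + 308*I*√2) = 2432 + 308*I*√2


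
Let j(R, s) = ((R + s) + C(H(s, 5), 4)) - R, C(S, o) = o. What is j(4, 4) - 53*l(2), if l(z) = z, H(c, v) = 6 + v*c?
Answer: -98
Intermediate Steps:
H(c, v) = 6 + c*v
j(R, s) = 4 + s (j(R, s) = ((R + s) + 4) - R = (4 + R + s) - R = 4 + s)
j(4, 4) - 53*l(2) = (4 + 4) - 53*2 = 8 - 106 = -98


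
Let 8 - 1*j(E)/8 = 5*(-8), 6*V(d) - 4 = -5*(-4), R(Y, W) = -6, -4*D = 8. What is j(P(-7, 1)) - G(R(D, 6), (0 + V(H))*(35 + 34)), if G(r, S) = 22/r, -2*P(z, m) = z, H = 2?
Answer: 1163/3 ≈ 387.67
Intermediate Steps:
D = -2 (D = -¼*8 = -2)
V(d) = 4 (V(d) = ⅔ + (-5*(-4))/6 = ⅔ + (⅙)*20 = ⅔ + 10/3 = 4)
P(z, m) = -z/2
j(E) = 384 (j(E) = 64 - 40*(-8) = 64 - 8*(-40) = 64 + 320 = 384)
j(P(-7, 1)) - G(R(D, 6), (0 + V(H))*(35 + 34)) = 384 - 22/(-6) = 384 - 22*(-1)/6 = 384 - 1*(-11/3) = 384 + 11/3 = 1163/3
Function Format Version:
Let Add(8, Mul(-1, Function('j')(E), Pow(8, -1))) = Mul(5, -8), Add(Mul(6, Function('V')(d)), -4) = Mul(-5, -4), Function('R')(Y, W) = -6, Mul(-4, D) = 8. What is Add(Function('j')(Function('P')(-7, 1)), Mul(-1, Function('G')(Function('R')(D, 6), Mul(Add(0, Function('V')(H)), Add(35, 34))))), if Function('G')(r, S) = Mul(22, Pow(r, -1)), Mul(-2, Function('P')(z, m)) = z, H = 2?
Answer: Rational(1163, 3) ≈ 387.67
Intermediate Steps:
D = -2 (D = Mul(Rational(-1, 4), 8) = -2)
Function('V')(d) = 4 (Function('V')(d) = Add(Rational(2, 3), Mul(Rational(1, 6), Mul(-5, -4))) = Add(Rational(2, 3), Mul(Rational(1, 6), 20)) = Add(Rational(2, 3), Rational(10, 3)) = 4)
Function('P')(z, m) = Mul(Rational(-1, 2), z)
Function('j')(E) = 384 (Function('j')(E) = Add(64, Mul(-8, Mul(5, -8))) = Add(64, Mul(-8, -40)) = Add(64, 320) = 384)
Add(Function('j')(Function('P')(-7, 1)), Mul(-1, Function('G')(Function('R')(D, 6), Mul(Add(0, Function('V')(H)), Add(35, 34))))) = Add(384, Mul(-1, Mul(22, Pow(-6, -1)))) = Add(384, Mul(-1, Mul(22, Rational(-1, 6)))) = Add(384, Mul(-1, Rational(-11, 3))) = Add(384, Rational(11, 3)) = Rational(1163, 3)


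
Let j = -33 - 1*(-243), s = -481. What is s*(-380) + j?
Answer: 182990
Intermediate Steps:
j = 210 (j = -33 + 243 = 210)
s*(-380) + j = -481*(-380) + 210 = 182780 + 210 = 182990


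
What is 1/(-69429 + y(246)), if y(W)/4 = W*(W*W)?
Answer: 1/59478315 ≈ 1.6813e-8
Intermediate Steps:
y(W) = 4*W³ (y(W) = 4*(W*(W*W)) = 4*(W*W²) = 4*W³)
1/(-69429 + y(246)) = 1/(-69429 + 4*246³) = 1/(-69429 + 4*14886936) = 1/(-69429 + 59547744) = 1/59478315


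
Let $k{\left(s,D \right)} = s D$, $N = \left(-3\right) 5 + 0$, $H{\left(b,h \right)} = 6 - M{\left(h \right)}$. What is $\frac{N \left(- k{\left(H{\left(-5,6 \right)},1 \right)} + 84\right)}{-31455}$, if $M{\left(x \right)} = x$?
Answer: $\frac{28}{699} \approx 0.040057$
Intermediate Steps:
$H{\left(b,h \right)} = 6 - h$
$N = -15$ ($N = -15 + 0 = -15$)
$k{\left(s,D \right)} = D s$
$\frac{N \left(- k{\left(H{\left(-5,6 \right)},1 \right)} + 84\right)}{-31455} = \frac{\left(-15\right) \left(- 1 \left(6 - 6\right) + 84\right)}{-31455} = - 15 \left(- 1 \left(6 - 6\right) + 84\right) \left(- \frac{1}{31455}\right) = - 15 \left(- 1 \cdot 0 + 84\right) \left(- \frac{1}{31455}\right) = - 15 \left(\left(-1\right) 0 + 84\right) \left(- \frac{1}{31455}\right) = - 15 \left(0 + 84\right) \left(- \frac{1}{31455}\right) = \left(-15\right) 84 \left(- \frac{1}{31455}\right) = \left(-1260\right) \left(- \frac{1}{31455}\right) = \frac{28}{699}$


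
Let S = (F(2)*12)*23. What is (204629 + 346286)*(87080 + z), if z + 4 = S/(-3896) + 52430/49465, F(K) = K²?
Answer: 231123396662820060/4817891 ≈ 4.7972e+10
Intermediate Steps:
S = 1104 (S = (2²*12)*23 = (4*12)*23 = 48*23 = 1104)
z = -15530116/4817891 (z = -4 + (1104/(-3896) + 52430/49465) = -4 + (1104*(-1/3896) + 52430*(1/49465)) = -4 + (-138/487 + 10486/9893) = -4 + 3741448/4817891 = -15530116/4817891 ≈ -3.2234)
(204629 + 346286)*(87080 + z) = (204629 + 346286)*(87080 - 15530116/4817891) = 550915*(419526418164/4817891) = 231123396662820060/4817891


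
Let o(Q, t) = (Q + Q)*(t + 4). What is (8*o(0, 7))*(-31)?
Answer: 0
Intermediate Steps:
o(Q, t) = 2*Q*(4 + t) (o(Q, t) = (2*Q)*(4 + t) = 2*Q*(4 + t))
(8*o(0, 7))*(-31) = (8*(2*0*(4 + 7)))*(-31) = (8*(2*0*11))*(-31) = (8*0)*(-31) = 0*(-31) = 0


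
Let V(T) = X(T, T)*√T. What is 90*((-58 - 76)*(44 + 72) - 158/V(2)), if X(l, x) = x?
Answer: -1398960 - 3555*√2 ≈ -1.4040e+6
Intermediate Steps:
V(T) = T^(3/2) (V(T) = T*√T = T^(3/2))
90*((-58 - 76)*(44 + 72) - 158/V(2)) = 90*((-58 - 76)*(44 + 72) - 158*√2/4) = 90*(-134*116 - 158*√2/4) = 90*(-15544 - 79*√2/2) = -1398960 - 3555*√2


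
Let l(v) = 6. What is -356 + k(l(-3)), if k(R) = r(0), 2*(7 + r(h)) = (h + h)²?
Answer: -363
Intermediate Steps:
r(h) = -7 + 2*h² (r(h) = -7 + (h + h)²/2 = -7 + (2*h)²/2 = -7 + (4*h²)/2 = -7 + 2*h²)
k(R) = -7 (k(R) = -7 + 2*0² = -7 + 2*0 = -7 + 0 = -7)
-356 + k(l(-3)) = -356 - 7 = -363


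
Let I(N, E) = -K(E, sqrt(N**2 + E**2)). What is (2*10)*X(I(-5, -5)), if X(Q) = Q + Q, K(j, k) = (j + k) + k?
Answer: 200 - 400*sqrt(2) ≈ -365.69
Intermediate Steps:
K(j, k) = j + 2*k
I(N, E) = -E - 2*sqrt(E**2 + N**2) (I(N, E) = -(E + 2*sqrt(N**2 + E**2)) = -(E + 2*sqrt(E**2 + N**2)) = -E - 2*sqrt(E**2 + N**2))
X(Q) = 2*Q
(2*10)*X(I(-5, -5)) = (2*10)*(2*(-1*(-5) - 2*sqrt((-5)**2 + (-5)**2))) = 20*(2*(5 - 2*sqrt(25 + 25))) = 20*(2*(5 - 10*sqrt(2))) = 20*(10 - 20*sqrt(2)) = 200 - 400*sqrt(2)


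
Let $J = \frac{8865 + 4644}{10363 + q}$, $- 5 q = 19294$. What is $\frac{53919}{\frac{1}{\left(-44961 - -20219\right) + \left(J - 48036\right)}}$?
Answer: $- \frac{127612566412767}{32521} \approx -3.924 \cdot 10^{9}$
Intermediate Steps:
$q = - \frac{19294}{5}$ ($q = \left(- \frac{1}{5}\right) 19294 = - \frac{19294}{5} \approx -3858.8$)
$J = \frac{67545}{32521}$ ($J = \frac{8865 + 4644}{10363 - \frac{19294}{5}} = \frac{13509}{\frac{32521}{5}} = 13509 \cdot \frac{5}{32521} = \frac{67545}{32521} \approx 2.077$)
$\frac{53919}{\frac{1}{\left(-44961 - -20219\right) + \left(J - 48036\right)}} = \frac{53919}{\frac{1}{\left(-44961 - -20219\right) + \left(\frac{67545}{32521} - 48036\right)}} = \frac{53919}{\frac{1}{\left(-44961 + 20219\right) - \frac{1562111211}{32521}}} = \frac{53919}{\frac{1}{-24742 - \frac{1562111211}{32521}}} = \frac{53919}{\frac{1}{- \frac{2366745793}{32521}}} = \frac{53919}{- \frac{32521}{2366745793}} = 53919 \left(- \frac{2366745793}{32521}\right) = - \frac{127612566412767}{32521}$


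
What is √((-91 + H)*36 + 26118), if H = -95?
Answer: 3*√2158 ≈ 139.36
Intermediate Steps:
√((-91 + H)*36 + 26118) = √((-91 - 95)*36 + 26118) = √(-186*36 + 26118) = √(-6696 + 26118) = √19422 = 3*√2158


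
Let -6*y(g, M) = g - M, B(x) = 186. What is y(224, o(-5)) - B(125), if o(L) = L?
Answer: -1345/6 ≈ -224.17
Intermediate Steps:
y(g, M) = -g/6 + M/6 (y(g, M) = -(g - M)/6 = -g/6 + M/6)
y(224, o(-5)) - B(125) = (-⅙*224 + (⅙)*(-5)) - 1*186 = (-112/3 - ⅚) - 186 = -229/6 - 186 = -1345/6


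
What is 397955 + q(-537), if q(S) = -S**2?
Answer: 109586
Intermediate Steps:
397955 + q(-537) = 397955 - 1*(-537)**2 = 397955 - 1*288369 = 397955 - 288369 = 109586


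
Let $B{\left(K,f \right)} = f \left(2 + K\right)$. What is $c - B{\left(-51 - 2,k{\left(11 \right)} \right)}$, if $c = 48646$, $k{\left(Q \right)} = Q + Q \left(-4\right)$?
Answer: $46963$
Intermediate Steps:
$k{\left(Q \right)} = - 3 Q$ ($k{\left(Q \right)} = Q - 4 Q = - 3 Q$)
$c - B{\left(-51 - 2,k{\left(11 \right)} \right)} = 48646 - \left(-3\right) 11 \left(2 - 53\right) = 48646 - - 33 \left(2 - 53\right) = 48646 - \left(-33\right) \left(-51\right) = 48646 - 1683 = 46963$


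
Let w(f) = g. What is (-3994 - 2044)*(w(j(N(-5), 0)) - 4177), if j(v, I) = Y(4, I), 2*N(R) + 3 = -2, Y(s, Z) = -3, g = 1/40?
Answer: 504411501/20 ≈ 2.5221e+7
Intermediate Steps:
g = 1/40 ≈ 0.025000
N(R) = -5/2 (N(R) = -3/2 + (½)*(-2) = -3/2 - 1 = -5/2)
j(v, I) = -3
w(f) = 1/40
(-3994 - 2044)*(w(j(N(-5), 0)) - 4177) = (-3994 - 2044)*(1/40 - 4177) = -6038*(-167079/40) = 504411501/20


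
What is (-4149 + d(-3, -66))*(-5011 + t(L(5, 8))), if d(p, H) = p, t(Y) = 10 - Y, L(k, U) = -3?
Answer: 20751696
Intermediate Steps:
(-4149 + d(-3, -66))*(-5011 + t(L(5, 8))) = (-4149 - 3)*(-5011 + (10 - 1*(-3))) = -4152*(-5011 + (10 + 3)) = -4152*(-5011 + 13) = -4152*(-4998) = 20751696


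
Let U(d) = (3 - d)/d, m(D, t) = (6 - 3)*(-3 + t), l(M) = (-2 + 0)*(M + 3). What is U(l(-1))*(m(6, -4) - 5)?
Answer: 91/2 ≈ 45.500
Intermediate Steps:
l(M) = -6 - 2*M (l(M) = -2*(3 + M) = -6 - 2*M)
m(D, t) = -9 + 3*t (m(D, t) = 3*(-3 + t) = -9 + 3*t)
U(d) = (3 - d)/d
U(l(-1))*(m(6, -4) - 5) = ((3 - (-6 - 2*(-1)))/(-6 - 2*(-1)))*((-9 + 3*(-4)) - 5) = ((3 - (-6 + 2))/(-6 + 2))*((-9 - 12) - 5) = ((3 - 1*(-4))/(-4))*(-21 - 5) = -(3 + 4)/4*(-26) = -¼*7*(-26) = -7/4*(-26) = 91/2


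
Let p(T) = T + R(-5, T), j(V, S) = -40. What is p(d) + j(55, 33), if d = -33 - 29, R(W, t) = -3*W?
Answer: -87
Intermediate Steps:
d = -62
p(T) = 15 + T (p(T) = T - 3*(-5) = T + 15 = 15 + T)
p(d) + j(55, 33) = (15 - 62) - 40 = -47 - 40 = -87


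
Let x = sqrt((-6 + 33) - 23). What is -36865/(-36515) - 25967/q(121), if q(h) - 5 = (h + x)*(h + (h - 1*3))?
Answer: 27143945/214722806 ≈ 0.12641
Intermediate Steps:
x = 2 (x = sqrt(27 - 23) = sqrt(4) = 2)
q(h) = 5 + (-3 + 2*h)*(2 + h) (q(h) = 5 + (h + 2)*(h + (h - 1*3)) = 5 + (2 + h)*(h + (h - 3)) = 5 + (2 + h)*(h + (-3 + h)) = 5 + (2 + h)*(-3 + 2*h) = 5 + (-3 + 2*h)*(2 + h))
-36865/(-36515) - 25967/q(121) = -36865/(-36515) - 25967/(-1 + 121 + 2*121**2) = -36865*(-1/36515) - 25967/(-1 + 121 + 2*14641) = 7373/7303 - 25967/(-1 + 121 + 29282) = 7373/7303 - 25967/29402 = 27143945/214722806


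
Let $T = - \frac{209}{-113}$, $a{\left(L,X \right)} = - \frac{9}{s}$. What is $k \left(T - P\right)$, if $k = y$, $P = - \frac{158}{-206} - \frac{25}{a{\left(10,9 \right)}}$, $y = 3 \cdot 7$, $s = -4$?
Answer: $\frac{8941100}{34917} \approx 256.07$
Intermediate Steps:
$a{\left(L,X \right)} = \frac{9}{4}$ ($a{\left(L,X \right)} = - \frac{9}{-4} = \left(-9\right) \left(- \frac{1}{4}\right) = \frac{9}{4}$)
$y = 21$
$T = \frac{209}{113}$ ($T = \left(-209\right) \left(- \frac{1}{113}\right) = \frac{209}{113} \approx 1.8496$)
$P = - \frac{9589}{927}$ ($P = - \frac{158}{-206} - \frac{25}{\frac{9}{4}} = \left(-158\right) \left(- \frac{1}{206}\right) - \frac{100}{9} = \frac{79}{103} - \frac{100}{9} = - \frac{9589}{927} \approx -10.344$)
$k = 21$
$k \left(T - P\right) = 21 \left(\frac{209}{113} - - \frac{9589}{927}\right) = 21 \left(\frac{209}{113} + \frac{9589}{927}\right) = 21 \cdot \frac{1277300}{104751} = \frac{8941100}{34917}$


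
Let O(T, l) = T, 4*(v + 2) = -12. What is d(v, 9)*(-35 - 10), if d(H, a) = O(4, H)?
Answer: -180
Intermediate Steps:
v = -5 (v = -2 + (1/4)*(-12) = -2 - 3 = -5)
d(H, a) = 4
d(v, 9)*(-35 - 10) = 4*(-35 - 10) = 4*(-45) = -180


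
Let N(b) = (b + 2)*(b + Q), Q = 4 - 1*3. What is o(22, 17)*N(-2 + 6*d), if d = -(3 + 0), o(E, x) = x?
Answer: 5814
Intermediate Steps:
Q = 1 (Q = 4 - 3 = 1)
d = -3 (d = -1*3 = -3)
N(b) = (1 + b)*(2 + b) (N(b) = (b + 2)*(b + 1) = (2 + b)*(1 + b) = (1 + b)*(2 + b))
o(22, 17)*N(-2 + 6*d) = 17*(2 + (-2 + 6*(-3))² + 3*(-2 + 6*(-3))) = 17*(2 + (-2 - 18)² + 3*(-2 - 18)) = 17*(2 + (-20)² + 3*(-20)) = 17*(2 + 400 - 60) = 17*342 = 5814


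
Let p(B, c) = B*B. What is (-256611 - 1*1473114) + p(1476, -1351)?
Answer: 448851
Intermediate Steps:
p(B, c) = B**2
(-256611 - 1*1473114) + p(1476, -1351) = (-256611 - 1*1473114) + 1476**2 = (-256611 - 1473114) + 2178576 = -1729725 + 2178576 = 448851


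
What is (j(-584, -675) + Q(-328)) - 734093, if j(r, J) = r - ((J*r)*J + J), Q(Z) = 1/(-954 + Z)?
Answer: 340179979435/1282 ≈ 2.6535e+8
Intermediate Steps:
j(r, J) = r - J - r*J**2 (j(r, J) = r - (r*J**2 + J) = r - (J + r*J**2) = r + (-J - r*J**2) = r - J - r*J**2)
(j(-584, -675) + Q(-328)) - 734093 = ((-584 - 1*(-675) - 1*(-584)*(-675)**2) + 1/(-954 - 328)) - 734093 = ((-584 + 675 - 1*(-584)*455625) + 1/(-1282)) - 734093 = ((-584 + 675 + 266085000) - 1/1282) - 734093 = (266085091 - 1/1282) - 734093 = 341121086661/1282 - 734093 = 340179979435/1282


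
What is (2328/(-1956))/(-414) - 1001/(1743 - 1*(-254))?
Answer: -33581032/67380777 ≈ -0.49838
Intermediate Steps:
(2328/(-1956))/(-414) - 1001/(1743 - 1*(-254)) = (2328*(-1/1956))*(-1/414) - 1001/(1743 + 254) = -194/163*(-1/414) - 1001/1997 = 97/33741 - 1001*1/1997 = 97/33741 - 1001/1997 = -33581032/67380777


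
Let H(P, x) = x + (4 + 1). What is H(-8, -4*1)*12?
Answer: 12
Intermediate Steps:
H(P, x) = 5 + x (H(P, x) = x + 5 = 5 + x)
H(-8, -4*1)*12 = (5 - 4*1)*12 = (5 - 4)*12 = 1*12 = 12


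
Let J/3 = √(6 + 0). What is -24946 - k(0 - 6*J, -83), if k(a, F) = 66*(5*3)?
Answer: -25936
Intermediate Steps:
J = 3*√6 (J = 3*√(6 + 0) = 3*√6 ≈ 7.3485)
k(a, F) = 990 (k(a, F) = 66*15 = 990)
-24946 - k(0 - 6*J, -83) = -24946 - 1*990 = -24946 - 990 = -25936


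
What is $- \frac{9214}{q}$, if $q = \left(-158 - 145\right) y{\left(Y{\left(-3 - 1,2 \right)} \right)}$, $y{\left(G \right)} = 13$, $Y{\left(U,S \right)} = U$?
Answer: $\frac{9214}{3939} \approx 2.3392$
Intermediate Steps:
$q = -3939$ ($q = \left(-158 - 145\right) 13 = \left(-303\right) 13 = -3939$)
$- \frac{9214}{q} = - \frac{9214}{-3939} = \left(-9214\right) \left(- \frac{1}{3939}\right) = \frac{9214}{3939}$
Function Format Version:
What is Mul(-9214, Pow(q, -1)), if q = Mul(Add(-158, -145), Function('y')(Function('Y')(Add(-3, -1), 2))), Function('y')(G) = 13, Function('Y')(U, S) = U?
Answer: Rational(9214, 3939) ≈ 2.3392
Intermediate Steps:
q = -3939 (q = Mul(Add(-158, -145), 13) = Mul(-303, 13) = -3939)
Mul(-9214, Pow(q, -1)) = Mul(-9214, Pow(-3939, -1)) = Mul(-9214, Rational(-1, 3939)) = Rational(9214, 3939)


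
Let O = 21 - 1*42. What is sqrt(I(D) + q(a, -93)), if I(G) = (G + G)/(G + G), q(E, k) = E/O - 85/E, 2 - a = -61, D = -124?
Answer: I*sqrt(1477)/21 ≈ 1.8301*I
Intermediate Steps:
O = -21 (O = 21 - 42 = -21)
a = 63 (a = 2 - 1*(-61) = 2 + 61 = 63)
q(E, k) = -85/E - E/21 (q(E, k) = E/(-21) - 85/E = E*(-1/21) - 85/E = -E/21 - 85/E = -85/E - E/21)
I(G) = 1 (I(G) = (2*G)/((2*G)) = (2*G)*(1/(2*G)) = 1)
sqrt(I(D) + q(a, -93)) = sqrt(1 + (-85/63 - 1/21*63)) = sqrt(1 + (-85*1/63 - 3)) = sqrt(1 + (-85/63 - 3)) = sqrt(1 - 274/63) = sqrt(-211/63) = I*sqrt(1477)/21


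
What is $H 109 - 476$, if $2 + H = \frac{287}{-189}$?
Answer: $- \frac{23207}{27} \approx -859.52$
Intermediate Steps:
$H = - \frac{95}{27}$ ($H = -2 + \frac{287}{-189} = -2 + 287 \left(- \frac{1}{189}\right) = -2 - \frac{41}{27} = - \frac{95}{27} \approx -3.5185$)
$H 109 - 476 = \left(- \frac{95}{27}\right) 109 - 476 = - \frac{10355}{27} - 476 = - \frac{23207}{27}$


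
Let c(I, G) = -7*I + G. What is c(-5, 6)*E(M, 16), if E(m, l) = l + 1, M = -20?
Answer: 697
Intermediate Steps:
c(I, G) = G - 7*I
E(m, l) = 1 + l
c(-5, 6)*E(M, 16) = (6 - 7*(-5))*(1 + 16) = (6 + 35)*17 = 41*17 = 697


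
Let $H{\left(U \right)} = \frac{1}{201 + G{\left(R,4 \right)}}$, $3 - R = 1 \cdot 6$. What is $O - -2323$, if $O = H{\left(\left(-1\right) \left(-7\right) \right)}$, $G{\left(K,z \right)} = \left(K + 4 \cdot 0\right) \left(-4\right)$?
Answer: $\frac{494800}{213} \approx 2323.0$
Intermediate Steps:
$R = -3$ ($R = 3 - 1 \cdot 6 = 3 - 6 = -3$)
$G{\left(K,z \right)} = - 4 K$ ($G{\left(K,z \right)} = \left(K + 0\right) \left(-4\right) = K \left(-4\right) = - 4 K$)
$H{\left(U \right)} = \frac{1}{213}$ ($H{\left(U \right)} = \frac{1}{201 - -12} = \frac{1}{201 + 12} = \frac{1}{213}$)
$O = \frac{1}{213} \approx 0.0046948$
$O - -2323 = \frac{1}{213} - -2323 = \frac{1}{213} + 2323 = \frac{494800}{213}$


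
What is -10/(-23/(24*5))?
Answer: 1200/23 ≈ 52.174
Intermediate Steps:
-10/(-23/(24*5)) = -10/(-23/120) = -120/23*(-10) = 1200/23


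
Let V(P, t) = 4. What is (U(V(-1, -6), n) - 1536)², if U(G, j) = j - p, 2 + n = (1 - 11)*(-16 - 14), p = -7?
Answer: 1515361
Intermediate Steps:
n = 298 (n = -2 + (1 - 11)*(-16 - 14) = -2 - 10*(-30) = -2 + 300 = 298)
U(G, j) = 7 + j (U(G, j) = j - 1*(-7) = j + 7 = 7 + j)
(U(V(-1, -6), n) - 1536)² = ((7 + 298) - 1536)² = (305 - 1536)² = (-1231)² = 1515361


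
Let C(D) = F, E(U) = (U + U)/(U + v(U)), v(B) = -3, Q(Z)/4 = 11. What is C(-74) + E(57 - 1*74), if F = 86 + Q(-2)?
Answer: 1317/10 ≈ 131.70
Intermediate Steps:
Q(Z) = 44 (Q(Z) = 4*11 = 44)
E(U) = 2*U/(-3 + U) (E(U) = (U + U)/(U - 3) = (2*U)/(-3 + U) = 2*U/(-3 + U))
F = 130 (F = 86 + 44 = 130)
C(D) = 130
C(-74) + E(57 - 1*74) = 130 + 2*(57 - 1*74)/(-3 + (57 - 1*74)) = 130 + 2*(57 - 74)/(-3 + (57 - 74)) = 130 + 2*(-17)/(-3 - 17) = 130 + 2*(-17)/(-20) = 130 + 2*(-17)*(-1/20) = 130 + 17/10 = 1317/10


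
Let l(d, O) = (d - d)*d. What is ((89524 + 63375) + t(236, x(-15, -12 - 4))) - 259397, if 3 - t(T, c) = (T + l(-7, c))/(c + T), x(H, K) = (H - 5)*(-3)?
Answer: -7880689/74 ≈ -1.0650e+5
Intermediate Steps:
l(d, O) = 0 (l(d, O) = 0*d = 0)
x(H, K) = 15 - 3*H (x(H, K) = (-5 + H)*(-3) = 15 - 3*H)
t(T, c) = 3 - T/(T + c) (t(T, c) = 3 - (T + 0)/(c + T) = 3 - T/(T + c))
((89524 + 63375) + t(236, x(-15, -12 - 4))) - 259397 = ((89524 + 63375) + (2*236 + 3*(15 - 3*(-15)))/(236 + (15 - 3*(-15)))) - 259397 = (152899 + (472 + 3*(15 + 45))/(236 + (15 + 45))) - 259397 = (152899 + (472 + 3*60)/(236 + 60)) - 259397 = (152899 + (472 + 180)/296) - 259397 = (152899 + (1/296)*652) - 259397 = (152899 + 163/74) - 259397 = 11314689/74 - 259397 = -7880689/74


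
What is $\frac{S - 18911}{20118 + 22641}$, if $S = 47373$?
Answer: $\frac{28462}{42759} \approx 0.66564$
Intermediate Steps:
$\frac{S - 18911}{20118 + 22641} = \frac{47373 - 18911}{20118 + 22641} = \frac{28462}{42759}$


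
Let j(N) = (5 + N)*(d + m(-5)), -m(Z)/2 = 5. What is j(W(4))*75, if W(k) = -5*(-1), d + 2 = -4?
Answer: -12000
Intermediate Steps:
d = -6 (d = -2 - 4 = -6)
m(Z) = -10 (m(Z) = -2*5 = -10)
W(k) = 5
j(N) = -80 - 16*N (j(N) = (5 + N)*(-6 - 10) = (5 + N)*(-16) = -80 - 16*N)
j(W(4))*75 = (-80 - 16*5)*75 = (-80 - 80)*75 = -160*75 = -12000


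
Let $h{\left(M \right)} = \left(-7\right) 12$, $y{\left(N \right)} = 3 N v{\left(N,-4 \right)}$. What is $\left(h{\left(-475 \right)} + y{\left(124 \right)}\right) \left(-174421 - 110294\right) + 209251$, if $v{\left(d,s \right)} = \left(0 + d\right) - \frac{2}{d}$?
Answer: $-13107499919$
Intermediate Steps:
$v{\left(d,s \right)} = d - \frac{2}{d}$
$y{\left(N \right)} = 3 N \left(N - \frac{2}{N}\right)$
$h{\left(M \right)} = -84$
$\left(h{\left(-475 \right)} + y{\left(124 \right)}\right) \left(-174421 - 110294\right) + 209251 = \left(-84 - \left(6 - 3 \cdot 124^{2}\right)\right) \left(-174421 - 110294\right) + 209251 = \left(-84 + \left(-6 + 3 \cdot 15376\right)\right) \left(-284715\right) + 209251 = \left(-84 + \left(-6 + 46128\right)\right) \left(-284715\right) + 209251 = \left(-84 + 46122\right) \left(-284715\right) + 209251 = 46038 \left(-284715\right) + 209251 = -13107709170 + 209251 = -13107499919$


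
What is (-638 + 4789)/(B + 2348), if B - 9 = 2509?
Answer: 4151/4866 ≈ 0.85306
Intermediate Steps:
B = 2518 (B = 9 + 2509 = 2518)
(-638 + 4789)/(B + 2348) = (-638 + 4789)/(2518 + 2348) = 4151/4866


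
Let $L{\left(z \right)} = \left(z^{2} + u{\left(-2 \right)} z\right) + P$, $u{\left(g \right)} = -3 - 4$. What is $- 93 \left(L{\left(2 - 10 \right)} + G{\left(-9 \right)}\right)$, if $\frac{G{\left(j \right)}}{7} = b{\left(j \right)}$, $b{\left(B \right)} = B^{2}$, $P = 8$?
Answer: $-64635$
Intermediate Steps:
$u{\left(g \right)} = -7$ ($u{\left(g \right)} = -3 - 4 = -7$)
$L{\left(z \right)} = 8 + z^{2} - 7 z$ ($L{\left(z \right)} = \left(z^{2} - 7 z\right) + 8 = 8 + z^{2} - 7 z$)
$G{\left(j \right)} = 7 j^{2}$
$- 93 \left(L{\left(2 - 10 \right)} + G{\left(-9 \right)}\right) = - 93 \left(\left(8 + \left(2 - 10\right)^{2} - 7 \left(2 - 10\right)\right) + 7 \left(-9\right)^{2}\right) = - 93 \left(\left(8 + \left(2 - 10\right)^{2} - 7 \left(2 - 10\right)\right) + 7 \cdot 81\right) = - 93 \left(\left(8 + \left(-8\right)^{2} - -56\right) + 567\right) = - 93 \left(\left(8 + 64 + 56\right) + 567\right) = - 93 \left(128 + 567\right) = \left(-93\right) 695 = -64635$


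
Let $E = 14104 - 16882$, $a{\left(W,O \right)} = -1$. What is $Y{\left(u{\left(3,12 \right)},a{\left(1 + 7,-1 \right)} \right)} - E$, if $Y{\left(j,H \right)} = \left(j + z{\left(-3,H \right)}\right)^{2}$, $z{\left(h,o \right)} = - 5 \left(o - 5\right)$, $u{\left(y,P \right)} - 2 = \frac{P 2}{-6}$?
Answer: $3562$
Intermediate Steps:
$u{\left(y,P \right)} = 2 - \frac{P}{3}$ ($u{\left(y,P \right)} = 2 + \frac{P 2}{-6} = 2 + 2 P \left(- \frac{1}{6}\right) = 2 - \frac{P}{3}$)
$z{\left(h,o \right)} = 25 - 5 o$ ($z{\left(h,o \right)} = - 5 \left(-5 + o\right) = 25 - 5 o$)
$Y{\left(j,H \right)} = \left(25 + j - 5 H\right)^{2}$ ($Y{\left(j,H \right)} = \left(j - \left(-25 + 5 H\right)\right)^{2} = \left(25 + j - 5 H\right)^{2}$)
$E = -2778$ ($E = 14104 - 16882 = -2778$)
$Y{\left(u{\left(3,12 \right)},a{\left(1 + 7,-1 \right)} \right)} - E = \left(25 + \left(2 - 4\right) - -5\right)^{2} - -2778 = \left(25 + \left(2 - 4\right) + 5\right)^{2} + 2778 = \left(25 - 2 + 5\right)^{2} + 2778 = 28^{2} + 2778 = 784 + 2778 = 3562$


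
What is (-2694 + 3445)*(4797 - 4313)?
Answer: 363484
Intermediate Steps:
(-2694 + 3445)*(4797 - 4313) = 751*484 = 363484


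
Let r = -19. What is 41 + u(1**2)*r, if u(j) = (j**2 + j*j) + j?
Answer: -16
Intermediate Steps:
u(j) = j + 2*j**2 (u(j) = (j**2 + j**2) + j = 2*j**2 + j = j + 2*j**2)
41 + u(1**2)*r = 41 + (1**2*(1 + 2*1**2))*(-19) = 41 + (1*(1 + 2*1))*(-19) = 41 + (1*(1 + 2))*(-19) = 41 + (1*3)*(-19) = 41 + 3*(-19) = 41 - 57 = -16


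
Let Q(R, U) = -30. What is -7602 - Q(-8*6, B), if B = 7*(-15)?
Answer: -7572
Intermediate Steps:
B = -105
-7602 - Q(-8*6, B) = -7602 - 1*(-30) = -7602 + 30 = -7572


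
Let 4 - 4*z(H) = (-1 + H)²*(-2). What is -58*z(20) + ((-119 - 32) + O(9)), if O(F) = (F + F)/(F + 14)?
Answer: -245576/23 ≈ -10677.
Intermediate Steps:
z(H) = 1 + (-1 + H)²/2 (z(H) = 1 - (-1 + H)²*(-2)/4 = 1 - (-1)*(-1 + H)²/2 = 1 + (-1 + H)²/2)
O(F) = 2*F/(14 + F) (O(F) = (2*F)/(14 + F) = 2*F/(14 + F))
-58*z(20) + ((-119 - 32) + O(9)) = -58*(1 + (-1 + 20)²/2) + ((-119 - 32) + 2*9/(14 + 9)) = -58*(1 + (½)*19²) + (-151 + 2*9/23) = -58*(1 + (½)*361) + (-151 + 2*9*(1/23)) = -58*(1 + 361/2) + (-151 + 18/23) = -58*363/2 - 3455/23 = -10527 - 3455/23 = -245576/23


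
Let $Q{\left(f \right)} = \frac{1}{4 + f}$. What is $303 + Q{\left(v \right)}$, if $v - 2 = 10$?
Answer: $\frac{4849}{16} \approx 303.06$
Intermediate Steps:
$v = 12$ ($v = 2 + 10 = 12$)
$303 + Q{\left(v \right)} = 303 + \frac{1}{4 + 12} = 303 + \frac{1}{16} = \frac{4849}{16}$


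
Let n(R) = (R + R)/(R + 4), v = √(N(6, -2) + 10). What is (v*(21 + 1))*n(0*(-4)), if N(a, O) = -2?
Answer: 0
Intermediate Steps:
v = 2*√2 (v = √(-2 + 10) = √8 = 2*√2 ≈ 2.8284)
n(R) = 2*R/(4 + R) (n(R) = (2*R)/(4 + R) = 2*R/(4 + R))
(v*(21 + 1))*n(0*(-4)) = ((2*√2)*(21 + 1))*(2*(0*(-4))/(4 + 0*(-4))) = ((2*√2)*22)*(2*0/(4 + 0)) = (44*√2)*(2*0/4) = (44*√2)*(2*0*(¼)) = (44*√2)*0 = 0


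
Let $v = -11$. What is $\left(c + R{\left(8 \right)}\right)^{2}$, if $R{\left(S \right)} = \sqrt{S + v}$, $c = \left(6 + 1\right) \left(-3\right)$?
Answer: $\left(21 - i \sqrt{3}\right)^{2} \approx 438.0 - 72.746 i$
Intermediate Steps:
$c = -21$ ($c = 7 \left(-3\right) = -21$)
$R{\left(S \right)} = \sqrt{-11 + S}$ ($R{\left(S \right)} = \sqrt{S - 11} = \sqrt{-11 + S}$)
$\left(c + R{\left(8 \right)}\right)^{2} = \left(-21 + \sqrt{-11 + 8}\right)^{2} = \left(-21 + \sqrt{-3}\right)^{2} = \left(-21 + i \sqrt{3}\right)^{2}$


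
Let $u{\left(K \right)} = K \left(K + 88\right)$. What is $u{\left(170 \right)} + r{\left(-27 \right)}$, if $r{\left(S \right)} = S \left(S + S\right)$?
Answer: $45318$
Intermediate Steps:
$r{\left(S \right)} = 2 S^{2}$ ($r{\left(S \right)} = S 2 S = 2 S^{2}$)
$u{\left(K \right)} = K \left(88 + K\right)$
$u{\left(170 \right)} + r{\left(-27 \right)} = 170 \left(88 + 170\right) + 2 \left(-27\right)^{2} = 170 \cdot 258 + 2 \cdot 729 = 43860 + 1458 = 45318$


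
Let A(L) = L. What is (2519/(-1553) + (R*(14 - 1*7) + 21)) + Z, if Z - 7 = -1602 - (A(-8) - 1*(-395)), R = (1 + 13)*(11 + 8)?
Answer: -156266/1553 ≈ -100.62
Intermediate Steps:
R = 266 (R = 14*19 = 266)
Z = -1982 (Z = 7 + (-1602 - (-8 - 1*(-395))) = 7 + (-1602 - (-8 + 395)) = 7 + (-1602 - 1*387) = 7 + (-1602 - 387) = 7 - 1989 = -1982)
(2519/(-1553) + (R*(14 - 1*7) + 21)) + Z = (2519/(-1553) + (266*(14 - 1*7) + 21)) - 1982 = (2519*(-1/1553) + (266*(14 - 7) + 21)) - 1982 = (-2519/1553 + (266*7 + 21)) - 1982 = (-2519/1553 + (1862 + 21)) - 1982 = (-2519/1553 + 1883) - 1982 = 2921780/1553 - 1982 = -156266/1553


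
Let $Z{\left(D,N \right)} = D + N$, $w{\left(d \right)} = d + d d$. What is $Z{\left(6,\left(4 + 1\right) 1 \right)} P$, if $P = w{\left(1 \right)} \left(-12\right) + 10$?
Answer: $-154$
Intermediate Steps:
$w{\left(d \right)} = d + d^{2}$
$P = -14$ ($P = 1 \left(1 + 1\right) \left(-12\right) + 10 = 1 \cdot 2 \left(-12\right) + 10 = 2 \left(-12\right) + 10 = -24 + 10 = -14$)
$Z{\left(6,\left(4 + 1\right) 1 \right)} P = \left(6 + \left(4 + 1\right) 1\right) \left(-14\right) = \left(6 + 5 \cdot 1\right) \left(-14\right) = \left(6 + 5\right) \left(-14\right) = 11 \left(-14\right) = -154$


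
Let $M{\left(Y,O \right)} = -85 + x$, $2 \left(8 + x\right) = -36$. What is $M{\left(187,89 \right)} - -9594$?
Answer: $9483$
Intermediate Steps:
$x = -26$ ($x = -8 + \frac{1}{2} \left(-36\right) = -8 - 18 = -26$)
$M{\left(Y,O \right)} = -111$ ($M{\left(Y,O \right)} = -85 - 26 = -111$)
$M{\left(187,89 \right)} - -9594 = -111 - -9594 = -111 + 9594 = 9483$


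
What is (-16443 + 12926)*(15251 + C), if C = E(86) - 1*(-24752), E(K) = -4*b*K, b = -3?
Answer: -144320095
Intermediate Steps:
E(K) = 12*K (E(K) = -(-12)*K = 12*K)
C = 25784 (C = 12*86 - 1*(-24752) = 1032 + 24752 = 25784)
(-16443 + 12926)*(15251 + C) = (-16443 + 12926)*(15251 + 25784) = -3517*41035 = -144320095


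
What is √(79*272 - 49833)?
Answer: I*√28345 ≈ 168.36*I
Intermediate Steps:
√(79*272 - 49833) = √(21488 - 49833) = √(-28345) = I*√28345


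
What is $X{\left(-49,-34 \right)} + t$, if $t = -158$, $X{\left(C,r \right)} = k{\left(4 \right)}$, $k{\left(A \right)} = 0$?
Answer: $-158$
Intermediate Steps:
$X{\left(C,r \right)} = 0$
$X{\left(-49,-34 \right)} + t = 0 - 158 = -158$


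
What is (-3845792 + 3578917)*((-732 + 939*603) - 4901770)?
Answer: 1157246059375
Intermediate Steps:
(-3845792 + 3578917)*((-732 + 939*603) - 4901770) = -266875*((-732 + 566217) - 4901770) = -266875*(565485 - 4901770) = -266875*(-4336285) = 1157246059375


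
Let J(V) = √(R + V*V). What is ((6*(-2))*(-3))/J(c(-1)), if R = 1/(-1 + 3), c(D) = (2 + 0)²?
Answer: 12*√66/11 ≈ 8.8626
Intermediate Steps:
c(D) = 4 (c(D) = 2² = 4)
R = ½ (R = 1/2 = ½ ≈ 0.50000)
J(V) = √(½ + V²) (J(V) = √(½ + V*V) = √(½ + V²))
((6*(-2))*(-3))/J(c(-1)) = ((6*(-2))*(-3))/((√(2 + 4*4²)/2)) = (-12*(-3))/((√(2 + 4*16)/2)) = 36/((√(2 + 64)/2)) = 36/((√66/2)) = 36*(√66/33) = 12*√66/11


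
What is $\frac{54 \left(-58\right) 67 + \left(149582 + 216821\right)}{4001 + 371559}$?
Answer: $\frac{156559}{375560} \approx 0.41687$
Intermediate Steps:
$\frac{54 \left(-58\right) 67 + \left(149582 + 216821\right)}{4001 + 371559} = \frac{\left(-3132\right) 67 + 366403}{375560} = \left(-209844 + 366403\right) \frac{1}{375560} = 156559 \cdot \frac{1}{375560} = \frac{156559}{375560}$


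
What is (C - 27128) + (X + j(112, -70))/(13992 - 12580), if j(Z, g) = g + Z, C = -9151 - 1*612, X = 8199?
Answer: -52081851/1412 ≈ -36885.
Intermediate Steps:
C = -9763 (C = -9151 - 612 = -9763)
j(Z, g) = Z + g
(C - 27128) + (X + j(112, -70))/(13992 - 12580) = (-9763 - 27128) + (8199 + (112 - 70))/(13992 - 12580) = -36891 + (8199 + 42)/1412 = -36891 + 8241*(1/1412) = -36891 + 8241/1412 = -52081851/1412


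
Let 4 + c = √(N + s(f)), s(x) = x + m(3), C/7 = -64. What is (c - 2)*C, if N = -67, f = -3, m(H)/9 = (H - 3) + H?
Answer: 2688 - 448*I*√43 ≈ 2688.0 - 2937.7*I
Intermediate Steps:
C = -448 (C = 7*(-64) = -448)
m(H) = -27 + 18*H (m(H) = 9*((H - 3) + H) = 9*((-3 + H) + H) = 9*(-3 + 2*H) = -27 + 18*H)
s(x) = 27 + x (s(x) = x + (-27 + 18*3) = x + (-27 + 54) = x + 27 = 27 + x)
c = -4 + I*√43 (c = -4 + √(-67 + (27 - 3)) = -4 + √(-67 + 24) = -4 + √(-43) = -4 + I*√43 ≈ -4.0 + 6.5574*I)
(c - 2)*C = ((-4 + I*√43) - 2)*(-448) = (-6 + I*√43)*(-448) = 2688 - 448*I*√43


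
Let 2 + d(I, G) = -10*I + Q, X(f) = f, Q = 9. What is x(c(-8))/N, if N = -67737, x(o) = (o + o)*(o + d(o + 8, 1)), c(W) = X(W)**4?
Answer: 302587904/67737 ≈ 4467.1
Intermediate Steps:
d(I, G) = 7 - 10*I (d(I, G) = -2 + (-10*I + 9) = -2 + (9 - 10*I) = 7 - 10*I)
c(W) = W**4
x(o) = 2*o*(-73 - 9*o) (x(o) = (o + o)*(o + (7 - 10*(o + 8))) = (2*o)*(o + (7 - 10*(8 + o))) = (2*o)*(o + (7 + (-80 - 10*o))) = (2*o)*(o + (-73 - 10*o)) = (2*o)*(-73 - 9*o) = 2*o*(-73 - 9*o))
x(c(-8))/N = (2*(-8)**4*(-73 - 9*(-8)**4))/(-67737) = (2*4096*(-73 - 9*4096))*(-1/67737) = (2*4096*(-73 - 36864))*(-1/67737) = (2*4096*(-36937))*(-1/67737) = -302587904*(-1/67737) = 302587904/67737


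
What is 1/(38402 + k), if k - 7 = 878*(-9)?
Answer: 1/30507 ≈ 3.2779e-5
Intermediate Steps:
k = -7895 (k = 7 + 878*(-9) = 7 - 7902 = -7895)
1/(38402 + k) = 1/(38402 - 7895) = 1/30507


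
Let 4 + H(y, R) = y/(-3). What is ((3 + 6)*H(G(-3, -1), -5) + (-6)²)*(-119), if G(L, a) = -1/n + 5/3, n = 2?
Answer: 833/2 ≈ 416.50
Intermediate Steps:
G(L, a) = 7/6 (G(L, a) = -1/2 + 5/3 = -1*½ + 5*(⅓) = -½ + 5/3 = 7/6)
H(y, R) = -4 - y/3 (H(y, R) = -4 + y/(-3) = -4 + y*(-⅓) = -4 - y/3)
((3 + 6)*H(G(-3, -1), -5) + (-6)²)*(-119) = ((3 + 6)*(-4 - ⅓*7/6) + (-6)²)*(-119) = (9*(-4 - 7/18) + 36)*(-119) = (9*(-79/18) + 36)*(-119) = (-79/2 + 36)*(-119) = -7/2*(-119) = 833/2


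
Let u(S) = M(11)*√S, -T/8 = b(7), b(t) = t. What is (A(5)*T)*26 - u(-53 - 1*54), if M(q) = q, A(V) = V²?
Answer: -36400 - 11*I*√107 ≈ -36400.0 - 113.78*I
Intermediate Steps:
T = -56 (T = -8*7 = -56)
u(S) = 11*√S
(A(5)*T)*26 - u(-53 - 1*54) = (5²*(-56))*26 - 11*√(-53 - 1*54) = (25*(-56))*26 - 11*√(-53 - 54) = -1400*26 - 11*√(-107) = -36400 - 11*I*√107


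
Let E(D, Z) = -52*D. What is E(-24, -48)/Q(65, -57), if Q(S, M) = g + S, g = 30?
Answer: 1248/95 ≈ 13.137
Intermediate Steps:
Q(S, M) = 30 + S
E(-24, -48)/Q(65, -57) = (-52*(-24))/(30 + 65) = 1248/95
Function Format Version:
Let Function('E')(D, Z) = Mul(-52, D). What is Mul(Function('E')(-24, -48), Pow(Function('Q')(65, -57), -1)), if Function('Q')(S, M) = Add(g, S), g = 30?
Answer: Rational(1248, 95) ≈ 13.137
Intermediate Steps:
Function('Q')(S, M) = Add(30, S)
Mul(Function('E')(-24, -48), Pow(Function('Q')(65, -57), -1)) = Mul(Mul(-52, -24), Pow(Add(30, 65), -1)) = Mul(1248, Pow(95, -1)) = Mul(1248, Rational(1, 95)) = Rational(1248, 95)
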